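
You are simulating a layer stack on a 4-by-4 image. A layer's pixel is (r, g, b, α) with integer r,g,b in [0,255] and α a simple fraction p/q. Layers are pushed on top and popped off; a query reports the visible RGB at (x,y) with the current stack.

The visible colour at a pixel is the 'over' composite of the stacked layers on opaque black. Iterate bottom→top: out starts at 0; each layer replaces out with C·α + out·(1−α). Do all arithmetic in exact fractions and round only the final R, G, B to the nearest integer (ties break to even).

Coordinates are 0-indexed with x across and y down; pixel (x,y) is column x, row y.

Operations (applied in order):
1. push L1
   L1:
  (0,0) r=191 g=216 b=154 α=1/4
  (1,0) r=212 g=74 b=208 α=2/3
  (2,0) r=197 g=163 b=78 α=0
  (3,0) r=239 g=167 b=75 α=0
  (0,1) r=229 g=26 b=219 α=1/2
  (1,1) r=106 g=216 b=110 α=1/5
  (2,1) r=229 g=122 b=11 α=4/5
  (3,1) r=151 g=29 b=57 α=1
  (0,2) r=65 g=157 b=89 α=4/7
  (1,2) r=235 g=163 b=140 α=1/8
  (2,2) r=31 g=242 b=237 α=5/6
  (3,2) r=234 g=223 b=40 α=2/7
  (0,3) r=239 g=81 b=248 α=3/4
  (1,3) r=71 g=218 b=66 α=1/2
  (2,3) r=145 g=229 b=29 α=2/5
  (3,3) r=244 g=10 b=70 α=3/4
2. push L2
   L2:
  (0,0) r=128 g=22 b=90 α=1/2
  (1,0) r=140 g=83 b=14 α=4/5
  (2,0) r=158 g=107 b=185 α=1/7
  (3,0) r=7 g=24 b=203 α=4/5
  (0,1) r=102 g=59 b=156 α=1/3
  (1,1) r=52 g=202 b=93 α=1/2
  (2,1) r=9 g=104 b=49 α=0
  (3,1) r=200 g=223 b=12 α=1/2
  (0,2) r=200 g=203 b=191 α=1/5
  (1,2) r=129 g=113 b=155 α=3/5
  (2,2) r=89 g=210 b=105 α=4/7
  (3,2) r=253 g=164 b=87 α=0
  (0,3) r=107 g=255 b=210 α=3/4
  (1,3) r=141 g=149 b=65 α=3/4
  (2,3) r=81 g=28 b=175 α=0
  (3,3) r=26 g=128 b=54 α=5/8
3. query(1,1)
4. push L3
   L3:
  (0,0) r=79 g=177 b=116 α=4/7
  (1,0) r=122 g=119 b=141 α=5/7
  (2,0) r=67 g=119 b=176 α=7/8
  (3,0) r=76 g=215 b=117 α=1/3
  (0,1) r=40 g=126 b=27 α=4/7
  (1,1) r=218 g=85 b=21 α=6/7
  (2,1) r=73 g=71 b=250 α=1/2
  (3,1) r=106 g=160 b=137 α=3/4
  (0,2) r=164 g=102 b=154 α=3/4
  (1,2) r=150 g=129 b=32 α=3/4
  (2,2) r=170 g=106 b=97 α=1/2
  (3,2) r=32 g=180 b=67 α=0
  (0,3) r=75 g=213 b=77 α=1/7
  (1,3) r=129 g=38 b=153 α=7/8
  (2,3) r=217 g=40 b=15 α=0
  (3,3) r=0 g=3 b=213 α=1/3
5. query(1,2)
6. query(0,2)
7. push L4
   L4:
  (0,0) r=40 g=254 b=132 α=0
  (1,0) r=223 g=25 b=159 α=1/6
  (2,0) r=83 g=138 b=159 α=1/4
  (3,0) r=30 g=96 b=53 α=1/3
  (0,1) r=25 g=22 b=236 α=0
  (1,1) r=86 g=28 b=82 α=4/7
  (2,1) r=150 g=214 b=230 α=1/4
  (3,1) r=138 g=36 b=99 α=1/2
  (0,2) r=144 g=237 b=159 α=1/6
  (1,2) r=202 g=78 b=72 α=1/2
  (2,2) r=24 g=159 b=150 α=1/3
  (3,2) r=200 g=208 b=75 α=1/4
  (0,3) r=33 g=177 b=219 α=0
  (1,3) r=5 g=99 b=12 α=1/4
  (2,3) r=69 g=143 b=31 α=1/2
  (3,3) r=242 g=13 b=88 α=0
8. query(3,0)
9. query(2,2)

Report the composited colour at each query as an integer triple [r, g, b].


at x=1,y=1 over L1,L2:
L1 α=1/5: [106/5, 216/5, 22]
L2 α=1/2: [183/5, 613/5, 115/2]
→ [37, 123, 58]

at x=1,y=2 over L1,L2,L3:
after L1 α=1/8: [235/8, 163/8, 35/2]
after L2 α=3/5: [1783/20, 1519/20, 100]
after L3 α=3/4: [10783/80, 9259/80, 49]
= [135, 116, 49]

(0,2) stack=L1,L2,L3; from [0,0,0]:
after L1 α=4/7: [260/7, 628/7, 356/7]
after L2 α=1/5: [488/7, 3933/35, 2761/35]
after L3 α=3/4: [983/7, 14643/140, 18931/140]
= [140, 105, 135]

query (3,0) [L1,L2,L3,L4] — begin 0,0,0
after L1 α=0: [0, 0, 0]
after L2 α=4/5: [28/5, 96/5, 812/5]
after L3 α=1/3: [436/15, 1267/15, 2209/15]
after L4 α=1/3: [1322/45, 3974/45, 5213/45]
rounded: [29, 88, 116]

at x=2,y=2 over L1,L2,L3,L4:
+L1 (α=5/6) → [155/6, 605/3, 395/2]
+L2 (α=4/7) → [867/14, 1445/7, 2025/14]
+L3 (α=1/2) → [3247/28, 2187/14, 3383/28]
+L4 (α=1/3) → [3583/42, 1100/7, 5483/42]
rounded: [85, 157, 131]


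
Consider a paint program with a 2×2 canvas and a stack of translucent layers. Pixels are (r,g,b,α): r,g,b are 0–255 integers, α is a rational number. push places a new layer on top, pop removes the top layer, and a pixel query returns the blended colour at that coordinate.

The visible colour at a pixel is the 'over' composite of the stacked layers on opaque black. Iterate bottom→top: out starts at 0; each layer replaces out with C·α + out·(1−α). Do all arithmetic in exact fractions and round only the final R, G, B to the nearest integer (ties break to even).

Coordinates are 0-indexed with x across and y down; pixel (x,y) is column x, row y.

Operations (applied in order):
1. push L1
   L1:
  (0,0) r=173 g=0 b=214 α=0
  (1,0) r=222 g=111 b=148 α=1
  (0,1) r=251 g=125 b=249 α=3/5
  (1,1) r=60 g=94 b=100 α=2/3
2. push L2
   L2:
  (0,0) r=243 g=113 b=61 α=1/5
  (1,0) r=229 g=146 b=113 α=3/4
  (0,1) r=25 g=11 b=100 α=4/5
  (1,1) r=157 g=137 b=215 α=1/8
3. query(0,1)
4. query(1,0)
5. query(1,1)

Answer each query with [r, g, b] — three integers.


query (0,1) [L1,L2] — begin 0,0,0
+L1 (α=3/5) → [753/5, 75, 747/5]
+L2 (α=4/5) → [1253/25, 119/5, 2747/25]
rounded: [50, 24, 110]

at x=1,y=0 over L1,L2:
+L1 (α=1) → [222, 111, 148]
+L2 (α=3/4) → [909/4, 549/4, 487/4]
= [227, 137, 122]

(1,1) stack=L1,L2; from [0,0,0]:
L1 α=2/3: [40, 188/3, 200/3]
L2 α=1/8: [437/8, 1727/24, 2045/24]
= [55, 72, 85]


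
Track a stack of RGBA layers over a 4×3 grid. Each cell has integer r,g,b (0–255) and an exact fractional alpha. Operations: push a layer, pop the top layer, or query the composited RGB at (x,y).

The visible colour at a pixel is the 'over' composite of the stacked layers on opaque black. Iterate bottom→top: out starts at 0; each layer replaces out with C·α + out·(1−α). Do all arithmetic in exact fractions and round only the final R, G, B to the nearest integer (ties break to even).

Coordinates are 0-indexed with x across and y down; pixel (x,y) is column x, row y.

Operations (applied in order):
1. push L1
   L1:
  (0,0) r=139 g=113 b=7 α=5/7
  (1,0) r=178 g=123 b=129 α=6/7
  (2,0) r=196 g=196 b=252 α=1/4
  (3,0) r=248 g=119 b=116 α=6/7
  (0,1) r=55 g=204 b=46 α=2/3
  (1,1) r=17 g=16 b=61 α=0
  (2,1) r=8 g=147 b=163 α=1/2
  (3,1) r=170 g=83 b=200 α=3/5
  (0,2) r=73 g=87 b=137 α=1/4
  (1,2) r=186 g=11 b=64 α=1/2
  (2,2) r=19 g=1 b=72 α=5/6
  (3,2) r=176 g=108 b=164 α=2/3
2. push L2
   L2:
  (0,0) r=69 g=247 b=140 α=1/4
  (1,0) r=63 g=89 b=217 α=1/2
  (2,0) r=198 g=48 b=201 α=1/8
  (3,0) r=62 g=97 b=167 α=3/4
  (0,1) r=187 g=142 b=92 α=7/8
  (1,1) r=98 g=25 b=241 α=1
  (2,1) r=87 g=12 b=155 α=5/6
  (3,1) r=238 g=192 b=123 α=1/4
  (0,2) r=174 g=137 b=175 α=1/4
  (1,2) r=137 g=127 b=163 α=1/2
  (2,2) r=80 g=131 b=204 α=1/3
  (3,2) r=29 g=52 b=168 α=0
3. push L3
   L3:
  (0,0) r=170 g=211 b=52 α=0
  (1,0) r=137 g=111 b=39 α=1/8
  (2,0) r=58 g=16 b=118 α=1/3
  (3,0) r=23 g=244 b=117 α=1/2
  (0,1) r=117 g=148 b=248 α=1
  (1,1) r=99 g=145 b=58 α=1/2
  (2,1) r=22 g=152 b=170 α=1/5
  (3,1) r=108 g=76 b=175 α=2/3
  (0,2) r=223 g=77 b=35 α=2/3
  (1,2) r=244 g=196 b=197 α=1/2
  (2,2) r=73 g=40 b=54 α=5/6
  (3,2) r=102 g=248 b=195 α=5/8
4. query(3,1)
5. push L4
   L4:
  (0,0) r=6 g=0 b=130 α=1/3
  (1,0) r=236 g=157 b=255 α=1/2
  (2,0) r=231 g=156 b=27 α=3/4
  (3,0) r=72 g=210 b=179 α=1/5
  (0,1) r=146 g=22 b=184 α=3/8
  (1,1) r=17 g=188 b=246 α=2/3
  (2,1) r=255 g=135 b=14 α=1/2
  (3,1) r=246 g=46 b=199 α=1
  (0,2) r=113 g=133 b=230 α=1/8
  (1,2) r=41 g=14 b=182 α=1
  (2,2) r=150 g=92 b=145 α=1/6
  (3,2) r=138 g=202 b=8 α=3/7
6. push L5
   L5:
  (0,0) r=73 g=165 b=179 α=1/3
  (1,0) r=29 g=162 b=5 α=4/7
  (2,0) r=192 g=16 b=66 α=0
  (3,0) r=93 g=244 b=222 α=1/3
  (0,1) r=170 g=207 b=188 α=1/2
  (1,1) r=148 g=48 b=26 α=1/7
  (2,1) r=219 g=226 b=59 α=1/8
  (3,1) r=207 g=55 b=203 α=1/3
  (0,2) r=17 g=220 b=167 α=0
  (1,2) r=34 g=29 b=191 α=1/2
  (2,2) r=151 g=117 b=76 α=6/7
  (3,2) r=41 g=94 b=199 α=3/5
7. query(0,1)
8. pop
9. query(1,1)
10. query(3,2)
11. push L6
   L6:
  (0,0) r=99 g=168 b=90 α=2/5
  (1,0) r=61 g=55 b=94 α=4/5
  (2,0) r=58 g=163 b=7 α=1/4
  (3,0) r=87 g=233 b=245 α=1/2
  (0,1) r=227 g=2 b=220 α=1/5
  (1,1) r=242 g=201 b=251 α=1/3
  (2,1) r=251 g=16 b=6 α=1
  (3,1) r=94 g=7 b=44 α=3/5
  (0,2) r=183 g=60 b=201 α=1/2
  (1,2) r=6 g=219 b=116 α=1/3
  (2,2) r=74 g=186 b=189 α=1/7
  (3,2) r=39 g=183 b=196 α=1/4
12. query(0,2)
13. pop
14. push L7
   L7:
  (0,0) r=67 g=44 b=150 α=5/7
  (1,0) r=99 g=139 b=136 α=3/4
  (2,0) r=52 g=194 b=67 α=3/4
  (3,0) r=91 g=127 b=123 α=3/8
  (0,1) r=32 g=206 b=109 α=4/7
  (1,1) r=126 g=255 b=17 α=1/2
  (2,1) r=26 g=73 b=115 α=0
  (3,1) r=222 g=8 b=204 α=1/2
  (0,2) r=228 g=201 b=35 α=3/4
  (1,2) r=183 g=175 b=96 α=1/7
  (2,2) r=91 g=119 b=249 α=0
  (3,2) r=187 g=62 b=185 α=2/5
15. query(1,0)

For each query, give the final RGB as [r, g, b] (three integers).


(3,1) stack=L1,L2,L3; from [0,0,0]:
after L1 α=3/5: [102, 249/5, 120]
after L2 α=1/4: [136, 1707/20, 483/4]
after L3 α=2/3: [352/3, 4747/60, 1883/12]
rounded: [117, 79, 157]

query (0,1) [L1,L2,L3,L4,L5] — begin 0,0,0
+L1 (α=2/3) → [110/3, 136, 92/3]
+L2 (α=7/8) → [4037/24, 565/4, 253/3]
+L3 (α=1) → [117, 148, 248]
+L4 (α=3/8) → [1023/8, 403/4, 224]
+L5 (α=1/2) → [2383/16, 1231/8, 206]
rounded: [149, 154, 206]

query (1,1) [L1,L2,L3,L4] — begin 0,0,0
after L1 α=0: [0, 0, 0]
after L2 α=1: [98, 25, 241]
after L3 α=1/2: [197/2, 85, 299/2]
after L4 α=2/3: [265/6, 461/3, 1283/6]
→ [44, 154, 214]

(3,2) stack=L1,L2,L3,L4; from [0,0,0]:
after L1 α=2/3: [352/3, 72, 328/3]
after L2 α=0: [352/3, 72, 328/3]
after L3 α=5/8: [431/4, 182, 1303/8]
after L4 α=3/7: [845/7, 1334/7, 193/2]
= [121, 191, 96]

(0,2) stack=L1,L2,L3,L4,L6; from [0,0,0]:
L1 α=1/4: [73/4, 87/4, 137/4]
L2 α=1/4: [915/16, 809/16, 1111/16]
L3 α=2/3: [8051/48, 1091/16, 2231/48]
L4 α=1/8: [61781/384, 9765/128, 26657/384]
L6 α=1/2: [132053/768, 17445/256, 103841/768]
→ [172, 68, 135]

at x=1,y=0 over L1,L2,L3,L4,L7:
after L1 α=6/7: [1068/7, 738/7, 774/7]
after L2 α=1/2: [1509/14, 1361/14, 2293/14]
after L3 α=1/8: [1783/16, 1583/16, 2371/16]
after L4 α=1/2: [5559/32, 4095/32, 6451/32]
after L7 α=3/4: [15063/128, 17439/128, 19507/128]
→ [118, 136, 152]


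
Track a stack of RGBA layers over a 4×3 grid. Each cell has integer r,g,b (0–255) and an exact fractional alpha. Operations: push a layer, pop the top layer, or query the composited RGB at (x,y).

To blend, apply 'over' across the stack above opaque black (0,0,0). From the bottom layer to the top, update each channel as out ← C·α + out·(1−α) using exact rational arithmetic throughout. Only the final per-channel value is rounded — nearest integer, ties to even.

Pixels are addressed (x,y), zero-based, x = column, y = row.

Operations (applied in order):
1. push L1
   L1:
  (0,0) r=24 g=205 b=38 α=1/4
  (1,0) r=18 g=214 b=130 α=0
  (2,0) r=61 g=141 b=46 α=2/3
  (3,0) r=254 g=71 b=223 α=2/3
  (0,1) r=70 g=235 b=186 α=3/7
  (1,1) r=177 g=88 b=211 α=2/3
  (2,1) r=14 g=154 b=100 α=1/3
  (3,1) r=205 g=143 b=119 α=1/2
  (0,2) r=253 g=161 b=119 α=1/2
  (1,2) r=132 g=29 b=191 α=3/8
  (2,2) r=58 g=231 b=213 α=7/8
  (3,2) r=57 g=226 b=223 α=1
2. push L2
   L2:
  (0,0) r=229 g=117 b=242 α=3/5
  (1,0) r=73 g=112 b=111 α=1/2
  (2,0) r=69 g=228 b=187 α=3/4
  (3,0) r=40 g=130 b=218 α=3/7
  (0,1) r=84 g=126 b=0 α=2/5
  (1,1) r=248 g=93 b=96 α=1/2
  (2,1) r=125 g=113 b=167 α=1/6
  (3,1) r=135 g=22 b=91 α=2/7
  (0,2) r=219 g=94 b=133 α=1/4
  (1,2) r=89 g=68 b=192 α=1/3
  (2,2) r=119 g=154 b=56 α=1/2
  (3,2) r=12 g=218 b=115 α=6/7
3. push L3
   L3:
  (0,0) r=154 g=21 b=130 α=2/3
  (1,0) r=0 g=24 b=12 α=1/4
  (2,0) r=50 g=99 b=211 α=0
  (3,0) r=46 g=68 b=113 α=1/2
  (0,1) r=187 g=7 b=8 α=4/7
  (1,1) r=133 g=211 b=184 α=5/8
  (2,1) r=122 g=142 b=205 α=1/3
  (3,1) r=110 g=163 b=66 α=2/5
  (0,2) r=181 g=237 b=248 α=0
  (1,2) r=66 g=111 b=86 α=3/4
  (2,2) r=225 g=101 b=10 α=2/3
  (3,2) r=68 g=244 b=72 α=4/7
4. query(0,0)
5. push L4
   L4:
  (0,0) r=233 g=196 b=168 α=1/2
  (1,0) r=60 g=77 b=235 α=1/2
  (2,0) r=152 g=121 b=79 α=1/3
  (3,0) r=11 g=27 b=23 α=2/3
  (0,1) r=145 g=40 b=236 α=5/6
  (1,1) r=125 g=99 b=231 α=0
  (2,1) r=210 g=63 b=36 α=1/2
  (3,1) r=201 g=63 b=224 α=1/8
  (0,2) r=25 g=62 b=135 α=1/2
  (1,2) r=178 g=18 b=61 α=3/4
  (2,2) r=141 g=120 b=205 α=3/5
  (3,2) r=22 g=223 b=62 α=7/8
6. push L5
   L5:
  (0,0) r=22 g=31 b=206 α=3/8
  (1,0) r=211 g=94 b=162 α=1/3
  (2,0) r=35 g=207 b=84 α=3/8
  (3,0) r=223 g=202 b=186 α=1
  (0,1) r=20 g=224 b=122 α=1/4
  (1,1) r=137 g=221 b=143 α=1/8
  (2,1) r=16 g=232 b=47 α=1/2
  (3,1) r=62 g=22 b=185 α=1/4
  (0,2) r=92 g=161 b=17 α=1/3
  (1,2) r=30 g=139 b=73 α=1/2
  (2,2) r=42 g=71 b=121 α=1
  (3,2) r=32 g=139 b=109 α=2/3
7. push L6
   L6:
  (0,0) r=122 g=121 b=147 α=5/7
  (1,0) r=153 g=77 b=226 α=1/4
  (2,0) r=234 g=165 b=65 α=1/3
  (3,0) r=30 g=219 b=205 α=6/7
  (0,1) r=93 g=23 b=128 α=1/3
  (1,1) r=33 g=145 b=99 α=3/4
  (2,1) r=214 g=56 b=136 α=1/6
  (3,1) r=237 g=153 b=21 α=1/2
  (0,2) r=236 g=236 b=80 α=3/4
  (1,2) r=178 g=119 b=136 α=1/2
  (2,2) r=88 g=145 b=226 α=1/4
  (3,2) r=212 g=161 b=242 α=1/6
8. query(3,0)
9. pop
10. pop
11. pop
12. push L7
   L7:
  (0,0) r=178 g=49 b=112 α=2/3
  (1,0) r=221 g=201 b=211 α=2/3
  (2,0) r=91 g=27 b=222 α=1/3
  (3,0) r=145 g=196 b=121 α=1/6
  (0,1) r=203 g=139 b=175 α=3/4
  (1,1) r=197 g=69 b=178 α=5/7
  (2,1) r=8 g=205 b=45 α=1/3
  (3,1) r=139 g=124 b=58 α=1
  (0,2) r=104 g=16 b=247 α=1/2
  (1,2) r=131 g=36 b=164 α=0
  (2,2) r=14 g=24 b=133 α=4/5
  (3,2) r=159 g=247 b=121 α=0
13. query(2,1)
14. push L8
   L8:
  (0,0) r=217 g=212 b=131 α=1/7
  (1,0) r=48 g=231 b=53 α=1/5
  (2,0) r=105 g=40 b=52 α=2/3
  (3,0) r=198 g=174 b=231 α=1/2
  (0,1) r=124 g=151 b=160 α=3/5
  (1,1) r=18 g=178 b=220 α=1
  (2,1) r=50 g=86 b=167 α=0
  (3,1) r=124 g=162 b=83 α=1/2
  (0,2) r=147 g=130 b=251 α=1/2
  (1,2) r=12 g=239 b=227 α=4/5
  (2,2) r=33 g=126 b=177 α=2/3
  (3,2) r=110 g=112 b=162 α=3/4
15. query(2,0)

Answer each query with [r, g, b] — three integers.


at x=0,y=0 over L1,L2,L3:
after L1 α=1/4: [6, 205/4, 19/2]
after L2 α=3/5: [699/5, 907/10, 149]
after L3 α=2/3: [2239/15, 1327/30, 409/3]
= [149, 44, 136]

at x=3,y=0 over L1,L2,L3,L4,L5,L6:
+L1 (α=2/3) → [508/3, 142/3, 446/3]
+L2 (α=3/7) → [2392/21, 1738/21, 3746/21]
+L3 (α=1/2) → [1679/21, 1583/21, 6119/42]
+L4 (α=2/3) → [2141/63, 2717/63, 8051/126]
+L5 (α=1) → [223, 202, 186]
+L6 (α=6/7) → [403/7, 1516/7, 1416/7]
= [58, 217, 202]

at x=2,y=1 over L1,L2,L3,L7:
+L1 (α=1/3) → [14/3, 154/3, 100/3]
+L2 (α=1/6) → [445/18, 1109/18, 1001/18]
+L3 (α=1/3) → [1543/27, 2387/27, 2846/27]
+L7 (α=1/3) → [3302/81, 10309/81, 6907/81]
→ [41, 127, 85]

at x=2,y=0 over L1,L2,L3,L7,L8:
L1 α=2/3: [122/3, 94, 92/3]
L2 α=3/4: [743/12, 389/2, 1775/12]
L3 α=0: [743/12, 389/2, 1775/12]
L7 α=1/3: [1289/18, 416/3, 3107/18]
L8 α=2/3: [5069/54, 656/9, 4979/54]
= [94, 73, 92]


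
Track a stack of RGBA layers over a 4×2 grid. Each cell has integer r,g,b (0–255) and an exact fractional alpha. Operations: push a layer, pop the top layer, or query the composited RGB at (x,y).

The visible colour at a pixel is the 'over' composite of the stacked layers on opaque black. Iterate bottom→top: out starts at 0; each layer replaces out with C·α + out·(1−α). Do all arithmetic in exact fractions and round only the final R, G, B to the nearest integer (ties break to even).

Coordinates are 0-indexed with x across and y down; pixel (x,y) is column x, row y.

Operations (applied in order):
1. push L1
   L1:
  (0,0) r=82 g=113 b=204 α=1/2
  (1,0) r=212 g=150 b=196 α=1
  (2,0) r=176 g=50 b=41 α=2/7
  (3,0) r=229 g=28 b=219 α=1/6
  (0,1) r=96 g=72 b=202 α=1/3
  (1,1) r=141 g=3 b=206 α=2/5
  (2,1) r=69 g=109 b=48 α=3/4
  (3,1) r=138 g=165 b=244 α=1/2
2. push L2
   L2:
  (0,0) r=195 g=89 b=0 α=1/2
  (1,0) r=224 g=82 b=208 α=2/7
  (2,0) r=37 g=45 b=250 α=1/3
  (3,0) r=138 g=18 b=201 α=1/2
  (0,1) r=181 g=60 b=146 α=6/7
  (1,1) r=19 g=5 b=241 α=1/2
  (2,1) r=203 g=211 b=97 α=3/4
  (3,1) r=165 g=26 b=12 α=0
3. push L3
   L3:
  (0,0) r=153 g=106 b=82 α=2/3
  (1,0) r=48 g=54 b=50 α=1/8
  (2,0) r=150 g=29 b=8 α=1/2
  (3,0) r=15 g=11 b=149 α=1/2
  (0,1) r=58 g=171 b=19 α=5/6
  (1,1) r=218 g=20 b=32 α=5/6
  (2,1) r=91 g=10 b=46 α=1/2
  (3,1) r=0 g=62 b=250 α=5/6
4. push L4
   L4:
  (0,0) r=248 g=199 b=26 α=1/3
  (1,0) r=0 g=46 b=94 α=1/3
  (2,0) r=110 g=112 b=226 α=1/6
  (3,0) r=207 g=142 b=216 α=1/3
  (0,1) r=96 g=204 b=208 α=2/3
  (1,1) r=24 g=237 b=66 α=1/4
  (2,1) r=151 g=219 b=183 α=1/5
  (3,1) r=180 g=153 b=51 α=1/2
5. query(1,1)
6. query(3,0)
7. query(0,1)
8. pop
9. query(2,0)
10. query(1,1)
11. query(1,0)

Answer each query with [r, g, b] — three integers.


at x=1,y=1 over L1,L2,L3,L4:
L1 α=2/5: [282/5, 6/5, 412/5]
L2 α=1/2: [377/10, 31/10, 1617/10]
L3 α=5/6: [3759/20, 1031/60, 3217/60]
L4 α=1/4: [11757/80, 5771/80, 4537/80]
→ [147, 72, 57]

(3,0) stack=L1,L2,L3,L4; from [0,0,0]:
L1 α=1/6: [229/6, 14/3, 73/2]
L2 α=1/2: [1057/12, 34/3, 475/4]
L3 α=1/2: [1237/24, 67/6, 1071/8]
L4 α=1/3: [3721/36, 493/9, 645/4]
rounded: [103, 55, 161]

(0,1) stack=L1,L2,L3,L4; from [0,0,0]:
after L1 α=1/3: [32, 24, 202/3]
after L2 α=6/7: [1118/7, 384/7, 2830/21]
after L3 α=5/6: [1574/21, 2123/14, 4825/126]
after L4 α=2/3: [5606/63, 7835/42, 57241/378]
→ [89, 187, 151]

(2,0) stack=L1,L2,L3; from [0,0,0]:
+L1 (α=2/7) → [352/7, 100/7, 82/7]
+L2 (α=1/3) → [321/7, 515/21, 638/7]
+L3 (α=1/2) → [1371/14, 562/21, 347/7]
→ [98, 27, 50]

at x=1,y=1 over L1,L2,L3:
+L1 (α=2/5) → [282/5, 6/5, 412/5]
+L2 (α=1/2) → [377/10, 31/10, 1617/10]
+L3 (α=5/6) → [3759/20, 1031/60, 3217/60]
→ [188, 17, 54]

query (1,0) [L1,L2,L3] — begin 0,0,0
after L1 α=1: [212, 150, 196]
after L2 α=2/7: [1508/7, 914/7, 1396/7]
after L3 α=1/8: [389/2, 121, 723/4]
= [194, 121, 181]


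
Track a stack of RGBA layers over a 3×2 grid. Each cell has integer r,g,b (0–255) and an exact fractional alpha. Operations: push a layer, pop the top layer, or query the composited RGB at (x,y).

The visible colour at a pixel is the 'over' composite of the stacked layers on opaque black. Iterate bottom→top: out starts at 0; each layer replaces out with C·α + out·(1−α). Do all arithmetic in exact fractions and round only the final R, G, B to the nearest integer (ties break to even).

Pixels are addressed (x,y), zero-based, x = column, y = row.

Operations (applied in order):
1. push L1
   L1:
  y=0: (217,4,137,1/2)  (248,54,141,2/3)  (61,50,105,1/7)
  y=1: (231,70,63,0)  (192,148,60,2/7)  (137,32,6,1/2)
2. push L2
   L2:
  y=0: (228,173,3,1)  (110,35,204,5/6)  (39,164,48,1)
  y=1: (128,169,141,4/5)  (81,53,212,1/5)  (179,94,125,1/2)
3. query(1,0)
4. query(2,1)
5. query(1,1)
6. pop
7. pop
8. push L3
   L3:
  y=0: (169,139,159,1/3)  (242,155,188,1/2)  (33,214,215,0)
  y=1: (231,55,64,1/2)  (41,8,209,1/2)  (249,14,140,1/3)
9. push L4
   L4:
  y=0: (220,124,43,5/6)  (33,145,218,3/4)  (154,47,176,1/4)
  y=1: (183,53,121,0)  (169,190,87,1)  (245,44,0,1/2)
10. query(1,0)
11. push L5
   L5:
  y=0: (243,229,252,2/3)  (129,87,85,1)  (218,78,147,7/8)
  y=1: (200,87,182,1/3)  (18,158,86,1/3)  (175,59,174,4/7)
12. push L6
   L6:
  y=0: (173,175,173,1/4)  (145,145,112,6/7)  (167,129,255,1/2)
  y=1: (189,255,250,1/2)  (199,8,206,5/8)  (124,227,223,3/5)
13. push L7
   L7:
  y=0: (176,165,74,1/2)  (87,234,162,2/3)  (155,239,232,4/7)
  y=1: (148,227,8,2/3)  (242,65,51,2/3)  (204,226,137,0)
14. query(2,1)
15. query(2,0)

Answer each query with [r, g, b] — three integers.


(1,0) stack=L1,L2; from [0,0,0]:
+L1 (α=2/3) → [496/3, 36, 94]
+L2 (α=5/6) → [1073/9, 211/6, 557/3]
= [119, 35, 186]

(2,1) stack=L1,L2; from [0,0,0]:
after L1 α=1/2: [137/2, 16, 3]
after L2 α=1/2: [495/4, 55, 64]
= [124, 55, 64]

query (1,1) [L1,L2] — begin 0,0,0
L1 α=2/7: [384/7, 296/7, 120/7]
L2 α=1/5: [2103/35, 311/7, 1964/35]
rounded: [60, 44, 56]

query (1,0) [L3,L4] — begin 0,0,0
L3 α=1/2: [121, 155/2, 94]
L4 α=3/4: [55, 1025/8, 187]
= [55, 128, 187]

at x=2,y=1 over L3,L4,L5,L6,L7:
after L3 α=1/3: [83, 14/3, 140/3]
after L4 α=1/2: [164, 73/3, 70/3]
after L5 α=4/7: [1192/7, 309/7, 766/7]
after L6 α=3/5: [4988/35, 1077/7, 1243/7]
after L7 α=0: [4988/35, 1077/7, 1243/7]
= [143, 154, 178]

query (2,0) [L3,L4,L5,L6,L7] — begin 0,0,0
after L3 α=0: [0, 0, 0]
after L4 α=1/4: [77/2, 47/4, 44]
after L5 α=7/8: [3129/16, 2231/32, 1073/8]
after L6 α=1/2: [5801/32, 6359/64, 3113/16]
after L7 α=4/7: [37243/224, 80261/448, 24187/112]
→ [166, 179, 216]


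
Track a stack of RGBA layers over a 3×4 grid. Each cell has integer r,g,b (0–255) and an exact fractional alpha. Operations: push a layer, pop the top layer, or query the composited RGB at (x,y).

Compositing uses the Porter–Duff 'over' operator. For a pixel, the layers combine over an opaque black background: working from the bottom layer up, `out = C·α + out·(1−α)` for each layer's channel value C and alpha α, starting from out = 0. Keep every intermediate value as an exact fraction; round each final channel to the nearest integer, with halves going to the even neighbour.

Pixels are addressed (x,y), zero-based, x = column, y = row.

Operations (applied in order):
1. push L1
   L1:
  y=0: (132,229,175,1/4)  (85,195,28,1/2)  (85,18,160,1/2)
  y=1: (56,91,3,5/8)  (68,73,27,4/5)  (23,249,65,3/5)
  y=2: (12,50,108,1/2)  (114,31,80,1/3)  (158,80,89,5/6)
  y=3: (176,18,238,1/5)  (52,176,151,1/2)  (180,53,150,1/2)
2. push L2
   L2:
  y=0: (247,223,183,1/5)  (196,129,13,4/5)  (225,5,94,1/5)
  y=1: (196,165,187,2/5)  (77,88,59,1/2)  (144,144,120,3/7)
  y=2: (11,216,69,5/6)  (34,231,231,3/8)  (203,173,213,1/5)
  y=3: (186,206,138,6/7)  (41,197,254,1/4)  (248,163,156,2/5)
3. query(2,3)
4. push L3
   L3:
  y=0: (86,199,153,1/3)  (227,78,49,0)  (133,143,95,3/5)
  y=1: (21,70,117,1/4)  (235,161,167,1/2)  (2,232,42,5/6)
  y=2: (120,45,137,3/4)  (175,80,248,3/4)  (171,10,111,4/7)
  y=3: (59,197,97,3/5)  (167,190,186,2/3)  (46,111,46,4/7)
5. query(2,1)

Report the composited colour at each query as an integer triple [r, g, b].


at x=2,y=3 over L1,L2:
L1 α=1/2: [90, 53/2, 75]
L2 α=2/5: [766/5, 811/10, 537/5]
→ [153, 81, 107]

query (2,1) [L1,L2,L3] — begin 0,0,0
after L1 α=3/5: [69/5, 747/5, 39]
after L2 α=3/7: [348/5, 5148/35, 516/7]
after L3 α=5/6: [199/15, 22874/105, 331/7]
→ [13, 218, 47]


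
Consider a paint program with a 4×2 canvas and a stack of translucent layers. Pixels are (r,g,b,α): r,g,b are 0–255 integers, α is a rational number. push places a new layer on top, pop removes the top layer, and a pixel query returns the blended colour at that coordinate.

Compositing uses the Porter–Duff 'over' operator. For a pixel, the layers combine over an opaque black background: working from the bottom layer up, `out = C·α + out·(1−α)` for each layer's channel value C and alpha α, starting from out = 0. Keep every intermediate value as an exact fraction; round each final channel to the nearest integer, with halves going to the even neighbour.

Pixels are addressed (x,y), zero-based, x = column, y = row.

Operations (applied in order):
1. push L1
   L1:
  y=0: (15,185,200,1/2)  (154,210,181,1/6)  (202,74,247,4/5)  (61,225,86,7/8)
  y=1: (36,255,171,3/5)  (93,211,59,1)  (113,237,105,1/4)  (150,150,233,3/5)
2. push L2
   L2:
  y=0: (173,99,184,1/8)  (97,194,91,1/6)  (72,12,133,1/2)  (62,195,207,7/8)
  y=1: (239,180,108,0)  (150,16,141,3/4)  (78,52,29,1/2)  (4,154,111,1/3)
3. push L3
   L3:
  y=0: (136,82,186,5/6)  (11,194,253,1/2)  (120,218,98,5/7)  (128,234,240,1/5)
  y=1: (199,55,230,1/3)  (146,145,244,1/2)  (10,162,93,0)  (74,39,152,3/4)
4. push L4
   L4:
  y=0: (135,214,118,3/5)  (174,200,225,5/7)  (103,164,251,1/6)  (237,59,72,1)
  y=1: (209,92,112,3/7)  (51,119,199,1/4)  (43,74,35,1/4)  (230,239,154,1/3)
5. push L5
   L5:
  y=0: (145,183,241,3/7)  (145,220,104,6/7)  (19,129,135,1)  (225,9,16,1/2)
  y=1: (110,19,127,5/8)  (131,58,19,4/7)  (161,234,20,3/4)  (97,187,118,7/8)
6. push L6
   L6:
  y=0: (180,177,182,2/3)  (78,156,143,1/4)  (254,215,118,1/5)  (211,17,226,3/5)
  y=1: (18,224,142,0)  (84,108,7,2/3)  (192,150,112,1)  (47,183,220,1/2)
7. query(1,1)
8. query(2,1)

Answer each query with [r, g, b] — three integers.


at x=1,y=1 over L1,L2,L3,L4,L5,L6:
+L1 (α=1) → [93, 211, 59]
+L2 (α=3/4) → [543/4, 259/4, 241/2]
+L3 (α=1/2) → [1127/8, 839/8, 729/4]
+L4 (α=1/4) → [3789/32, 3469/32, 2983/16]
+L5 (α=4/7) → [28135/224, 17831/224, 10165/112]
+L6 (α=2/3) → [65767/672, 66215/672, 3911/112]
= [98, 99, 35]

query (2,1) [L1,L2,L3,L4,L5,L6] — begin 0,0,0
L1 α=1/4: [113/4, 237/4, 105/4]
L2 α=1/2: [425/8, 445/8, 221/8]
L3 α=0: [425/8, 445/8, 221/8]
L4 α=1/4: [1619/32, 1927/32, 943/32]
L5 α=3/4: [17075/128, 24391/128, 2863/128]
L6 α=1: [192, 150, 112]
= [192, 150, 112]


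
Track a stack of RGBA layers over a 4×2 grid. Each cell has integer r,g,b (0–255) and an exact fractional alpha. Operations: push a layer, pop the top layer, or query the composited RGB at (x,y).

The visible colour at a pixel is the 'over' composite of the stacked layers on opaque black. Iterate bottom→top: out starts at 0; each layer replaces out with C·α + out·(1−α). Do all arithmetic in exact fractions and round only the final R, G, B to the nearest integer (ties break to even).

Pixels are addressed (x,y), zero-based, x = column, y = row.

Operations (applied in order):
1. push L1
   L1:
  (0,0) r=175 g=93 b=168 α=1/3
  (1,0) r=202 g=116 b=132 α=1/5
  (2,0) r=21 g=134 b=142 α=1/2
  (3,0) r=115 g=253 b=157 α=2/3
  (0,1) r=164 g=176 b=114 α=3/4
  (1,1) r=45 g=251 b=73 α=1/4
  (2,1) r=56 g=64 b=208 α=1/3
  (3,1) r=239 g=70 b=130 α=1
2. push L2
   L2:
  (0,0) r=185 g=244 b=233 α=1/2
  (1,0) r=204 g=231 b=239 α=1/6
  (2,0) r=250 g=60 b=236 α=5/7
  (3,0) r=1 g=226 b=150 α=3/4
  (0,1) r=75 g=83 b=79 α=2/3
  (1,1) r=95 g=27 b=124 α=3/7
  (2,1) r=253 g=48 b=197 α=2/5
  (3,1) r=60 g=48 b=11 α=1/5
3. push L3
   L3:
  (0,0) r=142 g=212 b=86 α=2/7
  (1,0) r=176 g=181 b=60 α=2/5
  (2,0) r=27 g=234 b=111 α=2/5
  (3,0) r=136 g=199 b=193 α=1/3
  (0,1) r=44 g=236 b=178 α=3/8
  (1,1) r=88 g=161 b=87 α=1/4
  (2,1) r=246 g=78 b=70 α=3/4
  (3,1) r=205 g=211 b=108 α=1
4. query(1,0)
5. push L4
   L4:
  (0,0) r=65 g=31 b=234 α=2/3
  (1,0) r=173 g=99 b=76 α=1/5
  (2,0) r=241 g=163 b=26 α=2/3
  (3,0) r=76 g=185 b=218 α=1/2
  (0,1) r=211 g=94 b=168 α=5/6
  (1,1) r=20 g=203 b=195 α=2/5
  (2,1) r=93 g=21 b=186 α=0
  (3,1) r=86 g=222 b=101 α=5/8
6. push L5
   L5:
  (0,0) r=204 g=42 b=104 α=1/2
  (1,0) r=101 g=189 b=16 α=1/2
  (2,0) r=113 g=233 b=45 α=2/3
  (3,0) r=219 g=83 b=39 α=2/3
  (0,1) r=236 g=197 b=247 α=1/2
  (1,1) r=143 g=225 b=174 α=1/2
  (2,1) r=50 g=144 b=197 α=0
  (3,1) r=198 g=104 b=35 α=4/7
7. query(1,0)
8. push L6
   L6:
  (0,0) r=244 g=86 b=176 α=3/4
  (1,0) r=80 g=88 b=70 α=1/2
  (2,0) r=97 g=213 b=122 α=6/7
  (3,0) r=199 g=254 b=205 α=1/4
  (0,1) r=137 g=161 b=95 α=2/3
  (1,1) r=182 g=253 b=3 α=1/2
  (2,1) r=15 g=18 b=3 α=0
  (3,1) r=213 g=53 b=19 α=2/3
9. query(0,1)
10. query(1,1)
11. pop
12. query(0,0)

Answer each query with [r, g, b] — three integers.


at x=1,y=0 over L1,L2,L3:
+L1 (α=1/5) → [202/5, 116/5, 132/5]
+L2 (α=1/6) → [203/3, 347/6, 371/6]
+L3 (α=2/5) → [111, 1071/10, 611/10]
= [111, 107, 61]

at x=1,y=0 over L1,L2,L3,L4,L5:
after L1 α=1/5: [202/5, 116/5, 132/5]
after L2 α=1/6: [203/3, 347/6, 371/6]
after L3 α=2/5: [111, 1071/10, 611/10]
after L4 α=1/5: [617/5, 2637/25, 1602/25]
after L5 α=1/2: [561/5, 3681/25, 1001/25]
rounded: [112, 147, 40]

query (0,1) [L1,L2,L3,L4,L5,L6] — begin 0,0,0
+L1 (α=3/4) → [123, 132, 171/2]
+L2 (α=2/3) → [91, 298/3, 487/6]
+L3 (α=3/8) → [587/8, 1807/12, 5639/48]
+L4 (α=5/6) → [3009/16, 7447/72, 45959/288]
+L5 (α=1/2) → [6785/32, 21631/144, 117095/576]
+L6 (α=2/3) → [15553/96, 67999/432, 226535/1728]
= [162, 157, 131]

query (1,1) [L1,L2,L3,L4,L5,L6] — begin 0,0,0
after L1 α=1/4: [45/4, 251/4, 73/4]
after L2 α=3/7: [330/7, 332/7, 445/7]
after L3 α=1/4: [803/14, 2123/28, 486/7]
after L4 α=2/5: [2969/70, 17737/140, 4188/35]
after L5 α=1/2: [12979/140, 49237/280, 5139/35]
after L6 α=1/2: [38459/280, 120077/560, 2622/35]
rounded: [137, 214, 75]

(0,0) stack=L1,L2,L3,L4,L5; from [0,0,0]:
after L1 α=1/3: [175/3, 31, 56]
after L2 α=1/2: [365/3, 275/2, 289/2]
after L3 α=2/7: [2677/21, 2223/14, 1789/14]
after L4 α=2/3: [5407/63, 3091/42, 8341/42]
after L5 α=1/2: [18259/126, 4855/84, 12709/84]
= [145, 58, 151]


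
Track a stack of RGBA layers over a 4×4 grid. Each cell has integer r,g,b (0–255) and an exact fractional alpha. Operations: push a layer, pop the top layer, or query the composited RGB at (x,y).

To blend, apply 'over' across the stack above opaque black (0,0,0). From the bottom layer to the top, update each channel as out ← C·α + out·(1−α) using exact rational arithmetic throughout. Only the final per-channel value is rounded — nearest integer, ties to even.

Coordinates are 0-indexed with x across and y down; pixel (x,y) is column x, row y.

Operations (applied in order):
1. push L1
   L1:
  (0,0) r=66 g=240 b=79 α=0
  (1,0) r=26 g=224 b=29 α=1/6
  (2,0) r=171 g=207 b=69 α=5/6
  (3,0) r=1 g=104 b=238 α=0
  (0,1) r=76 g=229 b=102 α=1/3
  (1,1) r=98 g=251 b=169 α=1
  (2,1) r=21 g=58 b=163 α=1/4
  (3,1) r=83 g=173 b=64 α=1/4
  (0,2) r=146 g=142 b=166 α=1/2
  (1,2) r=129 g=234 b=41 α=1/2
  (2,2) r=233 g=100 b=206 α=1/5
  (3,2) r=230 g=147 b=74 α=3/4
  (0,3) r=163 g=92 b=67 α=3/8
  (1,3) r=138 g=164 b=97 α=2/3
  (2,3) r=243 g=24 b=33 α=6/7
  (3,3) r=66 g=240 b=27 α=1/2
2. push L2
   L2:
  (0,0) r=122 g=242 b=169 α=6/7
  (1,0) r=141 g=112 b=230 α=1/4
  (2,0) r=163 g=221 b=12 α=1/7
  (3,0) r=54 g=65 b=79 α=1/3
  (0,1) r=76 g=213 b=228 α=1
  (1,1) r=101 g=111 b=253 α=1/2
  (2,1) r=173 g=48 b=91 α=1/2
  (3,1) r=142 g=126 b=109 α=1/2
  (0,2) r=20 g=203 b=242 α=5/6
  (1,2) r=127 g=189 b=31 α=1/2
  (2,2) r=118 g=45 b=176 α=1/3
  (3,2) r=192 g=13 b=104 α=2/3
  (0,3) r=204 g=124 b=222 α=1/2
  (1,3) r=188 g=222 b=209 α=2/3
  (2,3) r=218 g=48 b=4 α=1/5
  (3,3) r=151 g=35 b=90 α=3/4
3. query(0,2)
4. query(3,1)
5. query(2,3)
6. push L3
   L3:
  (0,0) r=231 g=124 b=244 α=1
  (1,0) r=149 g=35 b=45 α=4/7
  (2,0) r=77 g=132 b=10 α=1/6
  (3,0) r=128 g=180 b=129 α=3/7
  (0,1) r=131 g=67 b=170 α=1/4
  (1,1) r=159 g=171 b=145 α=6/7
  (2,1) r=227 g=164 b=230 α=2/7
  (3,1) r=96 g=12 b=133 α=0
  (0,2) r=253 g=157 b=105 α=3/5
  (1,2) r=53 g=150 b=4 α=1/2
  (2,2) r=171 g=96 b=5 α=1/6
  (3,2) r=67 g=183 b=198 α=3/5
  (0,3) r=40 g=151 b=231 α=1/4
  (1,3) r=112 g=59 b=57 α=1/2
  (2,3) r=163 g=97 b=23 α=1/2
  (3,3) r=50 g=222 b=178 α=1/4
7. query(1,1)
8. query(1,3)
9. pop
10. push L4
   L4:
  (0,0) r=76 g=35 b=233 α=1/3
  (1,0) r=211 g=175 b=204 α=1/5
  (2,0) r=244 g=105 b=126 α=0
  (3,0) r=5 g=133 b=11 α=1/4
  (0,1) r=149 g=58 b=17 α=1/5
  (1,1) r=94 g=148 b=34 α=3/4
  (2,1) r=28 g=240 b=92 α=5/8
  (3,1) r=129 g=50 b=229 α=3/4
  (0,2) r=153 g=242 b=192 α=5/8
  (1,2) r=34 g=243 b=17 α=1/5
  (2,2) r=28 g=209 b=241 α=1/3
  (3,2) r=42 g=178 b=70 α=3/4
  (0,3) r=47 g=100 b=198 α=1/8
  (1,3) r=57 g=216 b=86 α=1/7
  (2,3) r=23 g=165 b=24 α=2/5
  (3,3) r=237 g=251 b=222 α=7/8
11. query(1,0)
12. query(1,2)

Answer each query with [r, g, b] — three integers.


query (0,2) [L1,L2] — begin 0,0,0
+L1 (α=1/2) → [73, 71, 83]
+L2 (α=5/6) → [173/6, 181, 431/2]
→ [29, 181, 216]

query (3,1) [L1,L2] — begin 0,0,0
+L1 (α=1/4) → [83/4, 173/4, 16]
+L2 (α=1/2) → [651/8, 677/8, 125/2]
rounded: [81, 85, 62]

at x=2,y=3 over L1,L2:
after L1 α=6/7: [1458/7, 144/7, 198/7]
after L2 α=1/5: [7358/35, 912/35, 164/7]
→ [210, 26, 23]

at x=1,y=1 over L1,L2,L3:
L1 α=1: [98, 251, 169]
L2 α=1/2: [199/2, 181, 211]
L3 α=6/7: [301/2, 1207/7, 1081/7]
rounded: [150, 172, 154]

(1,3) stack=L1,L2,L3; from [0,0,0]:
+L1 (α=2/3) → [92, 328/3, 194/3]
+L2 (α=2/3) → [156, 1660/9, 1448/9]
+L3 (α=1/2) → [134, 2191/18, 1961/18]
→ [134, 122, 109]

at x=1,y=0 over L1,L2,L4:
L1 α=1/6: [13/3, 112/3, 29/6]
L2 α=1/4: [77/2, 56, 489/8]
L4 α=1/5: [73, 399/5, 897/10]
→ [73, 80, 90]

(1,2) stack=L1,L2,L4; from [0,0,0]:
L1 α=1/2: [129/2, 117, 41/2]
L2 α=1/2: [383/4, 153, 103/4]
L4 α=1/5: [417/5, 171, 24]
rounded: [83, 171, 24]


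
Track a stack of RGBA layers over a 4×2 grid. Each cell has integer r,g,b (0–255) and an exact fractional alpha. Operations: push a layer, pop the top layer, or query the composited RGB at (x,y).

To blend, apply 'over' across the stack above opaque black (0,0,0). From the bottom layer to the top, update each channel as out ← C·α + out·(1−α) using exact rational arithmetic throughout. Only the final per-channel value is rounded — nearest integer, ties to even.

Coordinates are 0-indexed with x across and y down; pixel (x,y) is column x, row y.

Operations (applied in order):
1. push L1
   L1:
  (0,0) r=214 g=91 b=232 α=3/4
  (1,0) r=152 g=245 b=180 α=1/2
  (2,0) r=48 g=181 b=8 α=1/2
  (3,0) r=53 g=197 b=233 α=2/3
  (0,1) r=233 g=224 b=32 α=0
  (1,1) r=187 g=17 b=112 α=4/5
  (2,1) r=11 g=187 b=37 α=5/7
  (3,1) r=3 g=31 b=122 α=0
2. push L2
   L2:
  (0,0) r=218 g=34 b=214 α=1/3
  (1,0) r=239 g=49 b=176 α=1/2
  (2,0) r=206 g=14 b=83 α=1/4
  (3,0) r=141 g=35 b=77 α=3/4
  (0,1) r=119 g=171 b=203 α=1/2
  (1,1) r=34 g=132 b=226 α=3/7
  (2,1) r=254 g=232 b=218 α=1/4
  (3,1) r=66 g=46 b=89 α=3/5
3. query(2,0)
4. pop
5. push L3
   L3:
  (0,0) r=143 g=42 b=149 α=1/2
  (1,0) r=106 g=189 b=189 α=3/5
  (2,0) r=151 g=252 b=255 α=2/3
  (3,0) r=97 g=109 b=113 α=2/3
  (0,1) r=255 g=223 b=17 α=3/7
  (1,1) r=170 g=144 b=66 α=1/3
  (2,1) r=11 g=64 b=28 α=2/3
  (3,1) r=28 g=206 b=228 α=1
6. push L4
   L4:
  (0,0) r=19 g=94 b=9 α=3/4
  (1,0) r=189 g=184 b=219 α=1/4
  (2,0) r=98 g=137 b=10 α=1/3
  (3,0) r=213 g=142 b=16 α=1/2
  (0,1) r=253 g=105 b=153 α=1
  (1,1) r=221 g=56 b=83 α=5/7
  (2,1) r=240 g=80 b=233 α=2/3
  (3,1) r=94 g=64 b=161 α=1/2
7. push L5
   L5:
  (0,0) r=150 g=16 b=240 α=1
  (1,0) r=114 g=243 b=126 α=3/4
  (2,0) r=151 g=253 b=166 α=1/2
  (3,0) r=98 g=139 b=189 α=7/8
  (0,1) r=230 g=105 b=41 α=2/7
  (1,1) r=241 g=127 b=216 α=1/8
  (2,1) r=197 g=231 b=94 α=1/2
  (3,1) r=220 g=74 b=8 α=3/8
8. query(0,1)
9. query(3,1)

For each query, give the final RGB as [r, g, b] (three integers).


at x=2,y=0 over L1,L2:
+L1 (α=1/2) → [24, 181/2, 4]
+L2 (α=1/4) → [139/2, 571/8, 95/4]
= [70, 71, 24]

query (0,1) [L1,L3,L4,L5] — begin 0,0,0
L1 α=0: [0, 0, 0]
L3 α=3/7: [765/7, 669/7, 51/7]
L4 α=1: [253, 105, 153]
L5 α=2/7: [1725/7, 105, 121]
= [246, 105, 121]

query (3,1) [L1,L3,L4,L5] — begin 0,0,0
+L1 (α=0) → [0, 0, 0]
+L3 (α=1) → [28, 206, 228]
+L4 (α=1/2) → [61, 135, 389/2]
+L5 (α=3/8) → [965/8, 897/8, 1993/16]
rounded: [121, 112, 125]


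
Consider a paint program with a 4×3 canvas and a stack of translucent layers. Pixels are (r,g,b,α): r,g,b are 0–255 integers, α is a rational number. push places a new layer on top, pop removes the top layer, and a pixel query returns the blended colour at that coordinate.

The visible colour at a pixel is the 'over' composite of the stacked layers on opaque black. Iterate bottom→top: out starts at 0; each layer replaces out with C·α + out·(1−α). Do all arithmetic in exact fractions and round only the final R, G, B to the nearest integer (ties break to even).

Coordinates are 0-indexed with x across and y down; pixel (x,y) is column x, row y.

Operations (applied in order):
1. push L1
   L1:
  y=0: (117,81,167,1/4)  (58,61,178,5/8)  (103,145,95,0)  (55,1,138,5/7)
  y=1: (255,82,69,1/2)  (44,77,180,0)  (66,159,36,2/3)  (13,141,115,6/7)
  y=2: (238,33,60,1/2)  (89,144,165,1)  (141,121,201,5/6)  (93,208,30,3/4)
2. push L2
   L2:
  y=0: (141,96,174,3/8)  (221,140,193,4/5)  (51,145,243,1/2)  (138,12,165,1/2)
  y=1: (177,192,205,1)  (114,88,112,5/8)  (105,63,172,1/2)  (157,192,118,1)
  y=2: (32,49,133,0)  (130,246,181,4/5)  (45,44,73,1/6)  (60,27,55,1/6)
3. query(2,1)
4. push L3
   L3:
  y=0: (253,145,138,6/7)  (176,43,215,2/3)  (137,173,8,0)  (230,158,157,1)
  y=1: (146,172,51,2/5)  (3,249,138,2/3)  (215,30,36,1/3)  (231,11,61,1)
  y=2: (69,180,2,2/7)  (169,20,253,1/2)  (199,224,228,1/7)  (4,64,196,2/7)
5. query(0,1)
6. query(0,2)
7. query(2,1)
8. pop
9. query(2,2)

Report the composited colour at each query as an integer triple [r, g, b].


(2,1) stack=L1,L2; from [0,0,0]:
L1 α=2/3: [44, 106, 24]
L2 α=1/2: [149/2, 169/2, 98]
= [74, 84, 98]

(0,1) stack=L1,L2,L3; from [0,0,0]:
+L1 (α=1/2) → [255/2, 41, 69/2]
+L2 (α=1) → [177, 192, 205]
+L3 (α=2/5) → [823/5, 184, 717/5]
→ [165, 184, 143]

at x=0,y=2 over L1,L2,L3:
after L1 α=1/2: [119, 33/2, 30]
after L2 α=0: [119, 33/2, 30]
after L3 α=2/7: [733/7, 885/14, 22]
→ [105, 63, 22]

at x=2,y=1 over L1,L2,L3:
+L1 (α=2/3) → [44, 106, 24]
+L2 (α=1/2) → [149/2, 169/2, 98]
+L3 (α=1/3) → [364/3, 199/3, 232/3]
rounded: [121, 66, 77]

(2,2) stack=L1,L2; from [0,0,0]:
L1 α=5/6: [235/2, 605/6, 335/2]
L2 α=1/6: [1265/12, 3289/36, 607/4]
= [105, 91, 152]


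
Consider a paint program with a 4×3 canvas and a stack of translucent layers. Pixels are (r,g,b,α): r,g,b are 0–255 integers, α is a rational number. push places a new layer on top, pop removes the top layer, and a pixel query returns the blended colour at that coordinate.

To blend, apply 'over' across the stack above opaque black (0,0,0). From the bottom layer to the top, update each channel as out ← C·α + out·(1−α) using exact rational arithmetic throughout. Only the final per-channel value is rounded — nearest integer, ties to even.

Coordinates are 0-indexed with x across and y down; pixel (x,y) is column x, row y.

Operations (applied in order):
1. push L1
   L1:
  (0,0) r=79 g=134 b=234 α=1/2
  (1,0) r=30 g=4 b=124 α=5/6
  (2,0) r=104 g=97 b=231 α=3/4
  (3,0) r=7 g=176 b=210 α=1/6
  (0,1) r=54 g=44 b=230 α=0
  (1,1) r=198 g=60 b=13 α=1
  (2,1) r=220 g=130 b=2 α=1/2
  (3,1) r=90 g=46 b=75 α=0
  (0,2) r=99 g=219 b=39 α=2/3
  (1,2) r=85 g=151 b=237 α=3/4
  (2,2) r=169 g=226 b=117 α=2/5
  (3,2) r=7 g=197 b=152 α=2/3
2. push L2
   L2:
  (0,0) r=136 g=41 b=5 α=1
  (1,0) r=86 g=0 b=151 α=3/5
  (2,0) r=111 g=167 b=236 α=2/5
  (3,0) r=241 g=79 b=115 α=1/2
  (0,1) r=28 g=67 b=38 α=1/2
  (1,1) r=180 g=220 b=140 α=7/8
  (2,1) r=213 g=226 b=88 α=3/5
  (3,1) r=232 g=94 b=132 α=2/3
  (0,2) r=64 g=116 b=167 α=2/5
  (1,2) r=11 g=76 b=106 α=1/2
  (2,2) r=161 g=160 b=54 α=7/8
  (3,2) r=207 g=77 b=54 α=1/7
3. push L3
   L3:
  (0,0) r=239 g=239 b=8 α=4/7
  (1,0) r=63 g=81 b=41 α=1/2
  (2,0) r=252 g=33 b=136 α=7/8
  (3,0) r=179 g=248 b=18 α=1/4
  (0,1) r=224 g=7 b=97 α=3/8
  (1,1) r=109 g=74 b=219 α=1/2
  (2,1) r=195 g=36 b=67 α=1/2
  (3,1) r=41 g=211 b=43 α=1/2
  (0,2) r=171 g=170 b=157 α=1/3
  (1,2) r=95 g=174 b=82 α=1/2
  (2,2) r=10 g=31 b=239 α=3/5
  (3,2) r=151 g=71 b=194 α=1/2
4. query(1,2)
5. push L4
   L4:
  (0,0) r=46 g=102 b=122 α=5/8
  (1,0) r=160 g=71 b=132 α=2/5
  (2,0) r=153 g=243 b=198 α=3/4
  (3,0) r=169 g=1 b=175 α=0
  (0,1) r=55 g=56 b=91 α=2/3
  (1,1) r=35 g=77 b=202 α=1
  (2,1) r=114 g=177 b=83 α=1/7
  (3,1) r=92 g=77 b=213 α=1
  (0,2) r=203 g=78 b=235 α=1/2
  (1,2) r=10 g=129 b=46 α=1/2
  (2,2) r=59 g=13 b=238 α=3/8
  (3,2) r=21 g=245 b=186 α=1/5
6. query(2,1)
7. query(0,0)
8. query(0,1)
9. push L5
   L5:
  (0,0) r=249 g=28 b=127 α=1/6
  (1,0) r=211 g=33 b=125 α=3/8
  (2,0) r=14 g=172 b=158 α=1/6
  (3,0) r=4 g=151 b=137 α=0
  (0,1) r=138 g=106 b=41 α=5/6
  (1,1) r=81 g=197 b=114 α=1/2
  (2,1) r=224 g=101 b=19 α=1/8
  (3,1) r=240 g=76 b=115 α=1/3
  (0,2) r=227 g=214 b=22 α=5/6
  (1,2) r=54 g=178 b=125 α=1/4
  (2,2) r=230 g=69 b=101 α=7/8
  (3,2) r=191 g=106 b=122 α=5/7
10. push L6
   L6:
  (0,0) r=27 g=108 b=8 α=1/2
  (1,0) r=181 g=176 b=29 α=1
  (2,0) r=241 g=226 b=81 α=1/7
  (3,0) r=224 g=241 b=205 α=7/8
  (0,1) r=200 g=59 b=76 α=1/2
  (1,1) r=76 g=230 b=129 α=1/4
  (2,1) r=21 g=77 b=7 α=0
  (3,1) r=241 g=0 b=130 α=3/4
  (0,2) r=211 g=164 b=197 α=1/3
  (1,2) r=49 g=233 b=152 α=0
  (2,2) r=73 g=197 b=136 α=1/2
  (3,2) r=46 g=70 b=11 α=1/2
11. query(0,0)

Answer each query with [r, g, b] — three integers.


at x=1,y=2 over L1,L2,L3:
L1 α=3/4: [255/4, 453/4, 711/4]
L2 α=1/2: [299/8, 757/8, 1135/8]
L3 α=1/2: [1059/16, 2149/16, 1791/16]
→ [66, 134, 112]

query (2,1) [L1,L2,L3,L4] — begin 0,0,0
after L1 α=1/2: [110, 65, 1]
after L2 α=3/5: [859/5, 808/5, 266/5]
after L3 α=1/2: [917/5, 494/5, 601/10]
after L4 α=1/7: [6072/35, 3849/35, 2218/35]
= [173, 110, 63]

(0,0) stack=L1,L2,L3,L4; from [0,0,0]:
after L1 α=1/2: [79/2, 67, 117]
after L2 α=1: [136, 41, 5]
after L3 α=4/7: [1364/7, 1079/7, 47/7]
after L4 α=5/8: [2851/28, 6807/56, 4411/56]
→ [102, 122, 79]

(0,1) stack=L1,L2,L3,L4; from [0,0,0]:
L1 α=0: [0, 0, 0]
L2 α=1/2: [14, 67/2, 19]
L3 α=3/8: [371/4, 377/16, 193/4]
L4 α=2/3: [811/12, 723/16, 307/4]
rounded: [68, 45, 77]

query (0,0) [L1,L2,L3,L4,L5,L6] — begin 0,0,0
+L1 (α=1/2) → [79/2, 67, 117]
+L2 (α=1) → [136, 41, 5]
+L3 (α=4/7) → [1364/7, 1079/7, 47/7]
+L4 (α=5/8) → [2851/28, 6807/56, 4411/56]
+L5 (α=1/6) → [21227/168, 35603/336, 29167/336]
+L6 (α=1/2) → [25763/336, 71891/672, 31855/672]
→ [77, 107, 47]
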